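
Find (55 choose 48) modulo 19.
11

Using Lucas' theorem:
Write n=55 and k=48 in base 19:
n in base 19: [2, 17]
k in base 19: [2, 10]
C(55,48) mod 19 = ∏ C(n_i, k_i) mod 19
Digit binomials (mod 19): C(2,2) = 1; C(17,10) = 19448 ≡ 11
Product: 1 × 11 = 11 ≡ 11 (mod 19)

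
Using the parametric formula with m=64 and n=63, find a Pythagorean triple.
(127, 8064, 8065)

Euclid's formula: a = m² - n², b = 2mn, c = m² + n²
m = 64, n = 63
a = 64² - 63² = 4096 - 3969 = 127
b = 2 × 64 × 63 = 8064
c = 64² + 63² = 4096 + 3969 = 8065
Verification: 127² + 8064² = 16129 + 65028096 = 65044225 = 8065² ✓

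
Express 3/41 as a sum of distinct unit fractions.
1/14 + 1/574

Greedy algorithm:
3/41: ceiling(41/3) = 14, use 1/14
1/574: ceiling(574/1) = 574, use 1/574
Result: 3/41 = 1/14 + 1/574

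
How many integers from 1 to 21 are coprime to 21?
12

21 = 3 × 7
φ(n) = n × ∏(1 - 1/p) for each prime p dividing n
φ(21) = 21 × (1 - 1/3) × (1 - 1/7) = 12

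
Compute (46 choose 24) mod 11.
6

Using Lucas' theorem:
Write n=46 and k=24 in base 11:
n in base 11: [4, 2]
k in base 11: [2, 2]
C(46,24) mod 11 = ∏ C(n_i, k_i) mod 11
Digit binomials (mod 11): C(4,2) = 6; C(2,2) = 1
Product: 6 × 1 = 6 ≡ 6 (mod 11)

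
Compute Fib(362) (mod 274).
95

Matrix identity: Q^n = [[F_(n+1), F_n], [F_n, F_(n-1)]] with Q = [[1,1],[1,0]].
n = 362 = 101101010₂. Square-and-multiply, entries mod 274:
Q^1 = [[1,1],[1,0]]
Q^2 = (Q^1)² = [[2,1],[1,1]]
Q^5 = (Q^2)²·Q = [[8,5],[5,3]]
Q^11 = (Q^5)²·Q = [[144,89],[89,55]]
Q^22 = (Q^11)² = [[161,175],[175,260]]
Q^45 = (Q^22)²·Q = [[71,102],[102,243]]
Q^90 = (Q^45)² = [[101,244],[244,131]]
Q^181 = (Q^90)²·Q = [[31,141],[141,164]]
Q^362 = (Q^181)² = [[18,95],[95,197]]
F_362 mod 274 = Q^362[0][1] = 95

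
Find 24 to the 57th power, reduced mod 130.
34

Repeated squaring. Binary of 57 = 111001.
24^1 ≡ 24 (mod 130); 24^2 ≡ 56 (mod 130); 24^4 ≡ 16 (mod 130); 24^8 ≡ 126 (mod 130); 24^16 ≡ 16 (mod 130); 24^32 ≡ 126 (mod 130)
24^57 = 24^1 × 24^8 × 24^16 × 24^32 ≡ 34 (mod 130)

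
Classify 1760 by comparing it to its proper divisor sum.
abundant

Proper divisors of 1760: sum = 1 + 2 + 4 + 5 + 8 + 10 + 11 + 16 + ... + 220 + 352 + 440 + 880 (23 divisors) = 2776
Since 2776 > 1760, 1760 is abundant.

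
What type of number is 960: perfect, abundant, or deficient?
abundant

Proper divisors of 960: sum = 1 + 2 + 3 + 4 + 5 + 6 + 8 + 10 + ... + 192 + 240 + 320 + 480 (27 divisors) = 2088
Since 2088 > 960, 960 is abundant.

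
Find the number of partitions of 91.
64112359

p(n) counts ways to write n as a sum of positive integers (order ignored).
Euler's pentagonal recurrence: p(k) = p(k-1) + p(k-2) - p(k-5) - p(k-7) + p(k-12) + p(k-15) - ... (offsets j(3j∓1)/2, signs ++--, p(0)=1, p(<0)=0).
DP table for k = 0..90: p(0)=1, p(1)=1, p(2)=2, p(3)=3, p(4)=5, p(5)=7, p(6)=11, p(7)=15, p(8)=22, p(9)=30, p(10)=42, p(11)=56, p(12)=77, p(13)=101, p(14)=135, p(15)=176, p(16)=231, p(17)=297, p(18)=385, p(19)=490, p(20)=627, p(21)=792, p(22)=1002, p(23)=1255, p(24)=1575, p(25)=1958, p(26)=2436, p(27)=3010, p(28)=3718, p(29)=4565, p(30)=5604, p(31)=6842, p(32)=8349, p(33)=10143, p(34)=12310, p(35)=14883, p(36)=17977, p(37)=21637, p(38)=26015, p(39)=31185, p(40)=37338, p(41)=44583, p(42)=53174, p(43)=63261, p(44)=75175, p(45)=89134, p(46)=105558, p(47)=124754, p(48)=147273, p(49)=173525, p(50)=204226, p(51)=239943, p(52)=281589, p(53)=329931, p(54)=386155, p(55)=451276, p(56)=526823, p(57)=614154, p(58)=715220, p(59)=831820, p(60)=966467, p(61)=1121505, p(62)=1300156, p(63)=1505499, p(64)=1741630, p(65)=2012558, p(66)=2323520, p(67)=2679689, p(68)=3087735, p(69)=3554345, p(70)=4087968, p(71)=4697205, p(72)=5392783, p(73)=6185689, p(74)=7089500, p(75)=8118264, p(76)=9289091, p(77)=10619863, p(78)=12132164, p(79)=13848650, p(80)=15796476, p(81)=18004327, p(82)=20506255, p(83)=23338469, p(84)=26543660, p(85)=30167357, p(86)=34262962, p(87)=38887673, p(88)=44108109, p(89)=49995925, p(90)=56634173.
Final step: p(91) = p(90) + p(89) - p(86) - p(84) + p(79) + p(76) - p(69) - p(65) + p(56) + p(51) - p(40) - p(34) + p(21) + p(14)
= 56634173 + 49995925 - 34262962 - 26543660 + 13848650 + 9289091 - 3554345 - 2012558 + 526823 + 239943 - 37338 - 12310 + 792 + 135
= 64112359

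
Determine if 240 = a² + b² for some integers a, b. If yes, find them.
Not possible

Factorization: 240 = 2^4 × 3 × 5
By Fermat: n is sum of two squares iff every prime p ≡ 3 (mod 4) appears to even power.
Prime(s) ≡ 3 (mod 4) with odd exponent: [(3, 1)]
Therefore 240 cannot be expressed as a² + b².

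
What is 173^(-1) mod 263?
225

gcd(173, 263) = 1, so the inverse exists.
Extended Euclidean algorithm on (263, 173):
263 = 1 × 173 + 90  ⟹  90 = (1)·263 + (-1)·173
173 = 1 × 90 + 83  ⟹  83 = (-1)·263 + (2)·173
90 = 1 × 83 + 7  ⟹  7 = (2)·263 + (-3)·173
83 = 11 × 7 + 6  ⟹  6 = (-23)·263 + (35)·173
7 = 1 × 6 + 1  ⟹  1 = (25)·263 + (-38)·173
So (-38)·173 ≡ 1 (mod 263), i.e. 173^(-1) ≡ -38 ≡ 225 (mod 263).
Check: 173 × 225 = 38925 ≡ 1 (mod 263)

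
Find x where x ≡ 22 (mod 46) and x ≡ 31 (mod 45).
436

Using Chinese Remainder Theorem:
M = 46 × 45 = 2070
M1 = 45, M2 = 46
y1 = 45^(-1) mod 46 = 45
y2 = 46^(-1) mod 45 = 1
x = (22×45×45 + 31×46×1) mod 2070 = 436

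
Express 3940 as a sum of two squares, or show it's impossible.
24² + 58² (a=24, b=58)

Factorization: 3940 = 2^2 × 5 × 197
By Fermat: n is sum of two squares iff every prime p ≡ 3 (mod 4) appears to even power.
All primes ≡ 3 (mod 4) appear to even power.
Search a = 0, 1, 2, … for 3940 - a² a perfect square: first hit at a = 24: 3940 - 576 = 3364 = 58².
3940 = 24² + 58² = 576 + 3364 ✓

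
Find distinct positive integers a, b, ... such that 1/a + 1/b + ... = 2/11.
1/6 + 1/66

Greedy algorithm:
2/11: ceiling(11/2) = 6, use 1/6
1/66: ceiling(66/1) = 66, use 1/66
Result: 2/11 = 1/6 + 1/66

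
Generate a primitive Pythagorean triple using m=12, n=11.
(23, 264, 265)

Euclid's formula: a = m² - n², b = 2mn, c = m² + n²
m = 12, n = 11
a = 12² - 11² = 144 - 121 = 23
b = 2 × 12 × 11 = 264
c = 12² + 11² = 144 + 121 = 265
Verification: 23² + 264² = 529 + 69696 = 70225 = 265² ✓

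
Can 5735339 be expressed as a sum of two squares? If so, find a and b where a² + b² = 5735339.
Not possible

Factorization: 5735339 = 179^3
By Fermat: n is sum of two squares iff every prime p ≡ 3 (mod 4) appears to even power.
Prime(s) ≡ 3 (mod 4) with odd exponent: [(179, 3)]
Therefore 5735339 cannot be expressed as a² + b².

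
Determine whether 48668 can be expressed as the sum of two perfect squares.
Not possible

Factorization: 48668 = 2^2 × 23^3
By Fermat: n is sum of two squares iff every prime p ≡ 3 (mod 4) appears to even power.
Prime(s) ≡ 3 (mod 4) with odd exponent: [(23, 3)]
Therefore 48668 cannot be expressed as a² + b².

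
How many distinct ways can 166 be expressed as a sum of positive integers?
189334822579

p(n) counts ways to write n as a sum of positive integers (order ignored).
Euler's pentagonal recurrence: p(k) = p(k-1) + p(k-2) - p(k-5) - p(k-7) + p(k-12) + p(k-15) - ... (offsets j(3j∓1)/2, signs ++--, p(0)=1, p(<0)=0).
DP table for k = 0..165: p(0)=1, p(1)=1, p(2)=2, p(3)=3, p(4)=5, p(5)=7, p(6)=11, p(7)=15, p(8)=22, p(9)=30, p(10)=42, p(11)=56, p(12)=77, p(13)=101, p(14)=135, p(15)=176, p(16)=231, p(17)=297, p(18)=385, p(19)=490, p(20)=627, p(21)=792, p(22)=1002, p(23)=1255, p(24)=1575, p(25)=1958, p(26)=2436, p(27)=3010, p(28)=3718, p(29)=4565, p(30)=5604, p(31)=6842, p(32)=8349, p(33)=10143, p(34)=12310, p(35)=14883, p(36)=17977, p(37)=21637, p(38)=26015, p(39)=31185, p(40)=37338, p(41)=44583, p(42)=53174, p(43)=63261, p(44)=75175, p(45)=89134, p(46)=105558, p(47)=124754, p(48)=147273, p(49)=173525, p(50)=204226, p(51)=239943, p(52)=281589, p(53)=329931, p(54)=386155, p(55)=451276, p(56)=526823, p(57)=614154, p(58)=715220, p(59)=831820, p(60)=966467, p(61)=1121505, p(62)=1300156, p(63)=1505499, p(64)=1741630, p(65)=2012558, p(66)=2323520, p(67)=2679689, p(68)=3087735, p(69)=3554345, p(70)=4087968, p(71)=4697205, p(72)=5392783, p(73)=6185689, p(74)=7089500, p(75)=8118264, p(76)=9289091, p(77)=10619863, p(78)=12132164, p(79)=13848650, p(80)=15796476, p(81)=18004327, p(82)=20506255, p(83)=23338469, p(84)=26543660, p(85)=30167357, p(86)=34262962, p(87)=38887673, p(88)=44108109, p(89)=49995925, p(90)=56634173, p(91)=64112359, p(92)=72533807, p(93)=82010177, p(94)=92669720, p(95)=104651419, p(96)=118114304, p(97)=133230930, p(98)=150198136, p(99)=169229875, p(100)=190569292, p(101)=214481126, p(102)=241265379, p(103)=271248950, p(104)=304801365, p(105)=342325709, p(106)=384276336, p(107)=431149389, p(108)=483502844, p(109)=541946240, p(110)=607163746, p(111)=679903203, p(112)=761002156, p(113)=851376628, p(114)=952050665, p(115)=1064144451, p(116)=1188908248, p(117)=1327710076, p(118)=1482074143, p(119)=1653668665, p(120)=1844349560, p(121)=2056148051, p(122)=2291320912, p(123)=2552338241, p(124)=2841940500, p(125)=3163127352, p(126)=3519222692, p(127)=3913864295, p(128)=4351078600, p(129)=4835271870, p(130)=5371315400, p(131)=5964539504, p(132)=6620830889, p(133)=7346629512, p(134)=8149040695, p(135)=9035836076, p(136)=10015581680, p(137)=11097645016, p(138)=12292341831, p(139)=13610949895, p(140)=15065878135, p(141)=16670689208, p(142)=18440293320, p(143)=20390982757, p(144)=22540654445, p(145)=24908858009, p(146)=27517052599, p(147)=30388671978, p(148)=33549419497, p(149)=37027355200, p(150)=40853235313, p(151)=45060624582, p(152)=49686288421, p(153)=54770336324, p(154)=60356673280, p(155)=66493182097, p(156)=73232243759, p(157)=80630964769, p(158)=88751778802, p(159)=97662728555, p(160)=107438159466, p(161)=118159068427, p(162)=129913904637, p(163)=142798995930, p(164)=156919475295, p(165)=172389800255.
Final step: p(166) = p(165) + p(164) - p(161) - p(159) + p(154) + p(151) - p(144) - p(140) + p(131) + p(126) - p(115) - p(109) + p(96) + p(89) - p(74) - p(66) + p(49) + p(40) - p(21) - p(11)
= 172389800255 + 156919475295 - 118159068427 - 97662728555 + 60356673280 + 45060624582 - 22540654445 - 15065878135 + 5964539504 + 3519222692 - 1064144451 - 541946240 + 118114304 + 49995925 - 7089500 - 2323520 + 173525 + 37338 - 792 - 56
= 189334822579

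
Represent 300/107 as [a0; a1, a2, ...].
[2; 1, 4, 10, 2]

Euclidean algorithm steps:
300 = 2 × 107 + 86
107 = 1 × 86 + 21
86 = 4 × 21 + 2
21 = 10 × 2 + 1
2 = 2 × 1 + 0
Continued fraction: [2; 1, 4, 10, 2]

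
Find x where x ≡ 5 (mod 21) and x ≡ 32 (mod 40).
152

Using Chinese Remainder Theorem:
M = 21 × 40 = 840
M1 = 40, M2 = 21
y1 = 40^(-1) mod 21 = 10
y2 = 21^(-1) mod 40 = 21
x = (5×40×10 + 32×21×21) mod 840 = 152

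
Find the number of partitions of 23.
1255

p(n) counts ways to write n as a sum of positive integers (order ignored).
Euler's pentagonal recurrence: p(k) = p(k-1) + p(k-2) - p(k-5) - p(k-7) + p(k-12) + p(k-15) - ... (offsets j(3j∓1)/2, signs ++--, p(0)=1, p(<0)=0).
DP table for k = 0..22: p(0)=1, p(1)=1, p(2)=2, p(3)=3, p(4)=5, p(5)=7, p(6)=11, p(7)=15, p(8)=22, p(9)=30, p(10)=42, p(11)=56, p(12)=77, p(13)=101, p(14)=135, p(15)=176, p(16)=231, p(17)=297, p(18)=385, p(19)=490, p(20)=627, p(21)=792, p(22)=1002.
Final step: p(23) = p(22) + p(21) - p(18) - p(16) + p(11) + p(8) - p(1)
= 1002 + 792 - 385 - 231 + 56 + 22 - 1
= 1255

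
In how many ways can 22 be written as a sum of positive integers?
1002

p(n) counts ways to write n as a sum of positive integers (order ignored).
Euler's pentagonal recurrence: p(k) = p(k-1) + p(k-2) - p(k-5) - p(k-7) + p(k-12) + p(k-15) - ... (offsets j(3j∓1)/2, signs ++--, p(0)=1, p(<0)=0).
DP table for k = 0..21: p(0)=1, p(1)=1, p(2)=2, p(3)=3, p(4)=5, p(5)=7, p(6)=11, p(7)=15, p(8)=22, p(9)=30, p(10)=42, p(11)=56, p(12)=77, p(13)=101, p(14)=135, p(15)=176, p(16)=231, p(17)=297, p(18)=385, p(19)=490, p(20)=627, p(21)=792.
Final step: p(22) = p(21) + p(20) - p(17) - p(15) + p(10) + p(7) - p(0)
= 792 + 627 - 297 - 176 + 42 + 15 - 1
= 1002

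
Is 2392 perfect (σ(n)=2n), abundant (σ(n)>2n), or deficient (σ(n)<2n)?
abundant

Proper divisors of 2392: sum = 1 + 2 + 4 + 8 + 13 + 23 + 26 + 46 + 52 + 92 + 104 + 184 + 299 + 598 + 1196 = 2648
Since 2648 > 2392, 2392 is abundant.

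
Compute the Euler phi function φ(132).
40

132 = 2^2 × 3 × 11
φ(n) = n × ∏(1 - 1/p) for each prime p dividing n
φ(132) = 132 × (1 - 1/2) × (1 - 1/3) × (1 - 1/11) = 40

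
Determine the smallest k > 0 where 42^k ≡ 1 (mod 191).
190

191 is prime, so ord(42) divides φ(191) = 190.
Divisors of 190: 1, 2, 5, 10, 19, 38, 95, 190.
Repeated squaring: 42^1 ≡ 42, 42^2 ≡ 45, 42^4 ≡ 115, 42^8 ≡ 46, 42^16 ≡ 15, 42^32 ≡ 34, 42^64 ≡ 10, 42^128 ≡ 100 (mod 191).
Test 42^d mod 191 for each divisor d in increasing order:
42^1 ≡ 42
42^2 ≡ 45
42^5 = 42^4·42^1 ≡ 55
42^10 = 42^8·42^2 ≡ 160
42^19 = 42^16·42^2·42^1 ≡ 82
42^38 = 42^32·42^4·42^2 ≡ 39
42^95 = 42^64·42^16·42^8·42^4·42^2·42^1 ≡ 190
42^190 = 42^128·42^32·42^16·42^8·42^4·42^2 ≡ 1  ← first divisor giving 1
The order is 190.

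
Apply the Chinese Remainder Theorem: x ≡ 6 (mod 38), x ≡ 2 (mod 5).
82

Using Chinese Remainder Theorem:
M = 38 × 5 = 190
M1 = 5, M2 = 38
y1 = 5^(-1) mod 38 = 23
y2 = 38^(-1) mod 5 = 2
x = (6×5×23 + 2×38×2) mod 190 = 82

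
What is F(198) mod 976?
632

Matrix identity: Q^n = [[F_(n+1), F_n], [F_n, F_(n-1)]] with Q = [[1,1],[1,0]].
n = 198 = 11000110₂. Square-and-multiply, entries mod 976:
Q^1 = [[1,1],[1,0]]
Q^3 = (Q^1)²·Q = [[3,2],[2,1]]
Q^6 = (Q^3)² = [[13,8],[8,5]]
Q^12 = (Q^6)² = [[233,144],[144,89]]
Q^24 = (Q^12)² = [[849,496],[496,353]]
Q^49 = (Q^24)²·Q = [[433,577],[577,832]]
Q^99 = (Q^49)²·Q = [[67,210],[210,833]]
Q^198 = (Q^99)² = [[765,632],[632,133]]
F_198 mod 976 = Q^198[0][1] = 632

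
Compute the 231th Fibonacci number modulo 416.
130

Matrix identity: Q^n = [[F_(n+1), F_n], [F_n, F_(n-1)]] with Q = [[1,1],[1,0]].
n = 231 = 11100111₂. Square-and-multiply, entries mod 416:
Q^1 = [[1,1],[1,0]]
Q^3 = (Q^1)²·Q = [[3,2],[2,1]]
Q^7 = (Q^3)²·Q = [[21,13],[13,8]]
Q^14 = (Q^7)² = [[194,377],[377,233]]
Q^28 = (Q^14)² = [[53,403],[403,66]]
Q^57 = (Q^28)²·Q = [[183,66],[66,117]]
Q^115 = (Q^57)²·Q = [[237,405],[405,248]]
Q^231 = (Q^115)²·Q = [[203,130],[130,73]]
F_231 mod 416 = Q^231[0][1] = 130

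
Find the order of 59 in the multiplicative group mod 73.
72

73 is prime, so ord(59) divides φ(73) = 72.
Divisors of 72: 1, 2, 3, 4, 6, 8, 9, 12, 18, 24, 36, 72.
Repeated squaring: 59^1 ≡ 59, 59^2 ≡ 50, 59^4 ≡ 18, 59^8 ≡ 32, 59^16 ≡ 2, 59^32 ≡ 4, 59^64 ≡ 16 (mod 73).
Test 59^d mod 73 for each divisor d in increasing order:
59^1 ≡ 59
59^2 ≡ 50
59^3 = 59^2·59^1 ≡ 30
59^4 ≡ 18
59^6 = 59^4·59^2 ≡ 24
59^8 ≡ 32
59^9 = 59^8·59^1 ≡ 63
59^12 = 59^8·59^4 ≡ 65
59^18 = 59^16·59^2 ≡ 27
59^24 = 59^16·59^8 ≡ 64
59^36 = 59^32·59^4 ≡ 72
59^72 = 59^64·59^8 ≡ 1  ← first divisor giving 1
The order is 72.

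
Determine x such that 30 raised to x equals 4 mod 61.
58

Baby-step giant-step with step n = ⌈√61⌉ = 8.
Baby steps 30^j mod 61 (j:value) for j=0..7: 0:1, 1:30, 2:46, 3:38, 4:42, 5:40, 6:41, 7:10.
Giant-step multiplier: 30^(-8) ≡ 30^(60-8) = 30^52 ≡ 12 (mod 61).
Giant steps γ_i = 4·12^i mod 61: γ_0=4, γ_1=48, γ_2=27, γ_3=19, γ_4=45, γ_5=52, γ_6=14, γ_7=46 (in table at j=2).
x = i·n + j = 7·8 + 2 = 58.
Check: 30^58 ≡ 4 (mod 61).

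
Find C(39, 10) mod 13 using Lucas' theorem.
0

Using Lucas' theorem:
Write n=39 and k=10 in base 13:
n in base 13: [3, 0]
k in base 13: [0, 10]
C(39,10) mod 13 = ∏ C(n_i, k_i) mod 13
Digit binomials (mod 13): C(3,0) = 1; C(0,10) = 0 (k_i > n_i)
Product: 1 × 0 = 0 ≡ 0 (mod 13)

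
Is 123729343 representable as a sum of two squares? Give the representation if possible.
Not possible

Factorization: 123729343 = 101 × 107^3
By Fermat: n is sum of two squares iff every prime p ≡ 3 (mod 4) appears to even power.
Prime(s) ≡ 3 (mod 4) with odd exponent: [(107, 3)]
Therefore 123729343 cannot be expressed as a² + b².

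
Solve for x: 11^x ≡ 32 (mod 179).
119

Baby-step giant-step with step n = ⌈√179⌉ = 14.
Baby steps 11^j mod 179 (j:value) for j=0..13: 0:1, 1:11, 2:121, 3:78, 4:142, 5:130, 6:177, 7:157, 8:116, 9:23, 10:74, 11:98, 12:4, 13:44.
Giant-step multiplier: 11^(-14) ≡ 11^(178-14) = 11^164 ≡ 27 (mod 179).
Giant steps γ_i = 32·27^i mod 179: γ_0=32, γ_1=148, γ_2=58, γ_3=134, γ_4=38, γ_5=131, γ_6=136, γ_7=92, γ_8=157 (in table at j=7).
x = i·n + j = 8·14 + 7 = 119.
Check: 11^119 ≡ 32 (mod 179).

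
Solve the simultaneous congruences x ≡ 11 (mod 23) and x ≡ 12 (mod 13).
103

Using Chinese Remainder Theorem:
M = 23 × 13 = 299
M1 = 13, M2 = 23
y1 = 13^(-1) mod 23 = 16
y2 = 23^(-1) mod 13 = 4
x = (11×13×16 + 12×23×4) mod 299 = 103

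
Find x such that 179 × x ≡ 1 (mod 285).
164

gcd(179, 285) = 1, so the inverse exists.
Extended Euclidean algorithm on (285, 179):
285 = 1 × 179 + 106  ⟹  106 = (1)·285 + (-1)·179
179 = 1 × 106 + 73  ⟹  73 = (-1)·285 + (2)·179
106 = 1 × 73 + 33  ⟹  33 = (2)·285 + (-3)·179
73 = 2 × 33 + 7  ⟹  7 = (-5)·285 + (8)·179
33 = 4 × 7 + 5  ⟹  5 = (22)·285 + (-35)·179
7 = 1 × 5 + 2  ⟹  2 = (-27)·285 + (43)·179
5 = 2 × 2 + 1  ⟹  1 = (76)·285 + (-121)·179
So (-121)·179 ≡ 1 (mod 285), i.e. 179^(-1) ≡ -121 ≡ 164 (mod 285).
Check: 179 × 164 = 29356 ≡ 1 (mod 285)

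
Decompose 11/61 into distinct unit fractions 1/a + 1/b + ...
1/6 + 1/74 + 1/6771

Greedy algorithm:
11/61: ceiling(61/11) = 6, use 1/6
5/366: ceiling(366/5) = 74, use 1/74
1/6771: ceiling(6771/1) = 6771, use 1/6771
Result: 11/61 = 1/6 + 1/74 + 1/6771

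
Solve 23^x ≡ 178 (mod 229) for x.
106

Baby-step giant-step with step n = ⌈√229⌉ = 16.
Baby steps 23^j mod 229 (j:value) for j=0..15: 0:1, 1:23, 2:71, 3:30, 4:3, 5:69, 6:213, 7:90, 8:9, 9:207, 10:181, 11:41, 12:27, 13:163, 14:85, 15:123.
Giant-step multiplier: 23^(-16) ≡ 23^(228-16) = 23^212 ≡ 82 (mod 229).
Giant steps γ_i = 178·82^i mod 229: γ_0=178, γ_1=169, γ_2=118, γ_3=58, γ_4=176, γ_5=5, γ_6=181 (in table at j=10).
x = i·n + j = 6·16 + 10 = 106.
Check: 23^106 ≡ 178 (mod 229).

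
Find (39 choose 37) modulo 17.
10

Using Lucas' theorem:
Write n=39 and k=37 in base 17:
n in base 17: [2, 5]
k in base 17: [2, 3]
C(39,37) mod 17 = ∏ C(n_i, k_i) mod 17
Digit binomials (mod 17): C(2,2) = 1; C(5,3) = 10
Product: 1 × 10 = 10 ≡ 10 (mod 17)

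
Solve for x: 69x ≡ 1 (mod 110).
59

gcd(69, 110) = 1, so the inverse exists.
Extended Euclidean algorithm on (110, 69):
110 = 1 × 69 + 41  ⟹  41 = (1)·110 + (-1)·69
69 = 1 × 41 + 28  ⟹  28 = (-1)·110 + (2)·69
41 = 1 × 28 + 13  ⟹  13 = (2)·110 + (-3)·69
28 = 2 × 13 + 2  ⟹  2 = (-5)·110 + (8)·69
13 = 6 × 2 + 1  ⟹  1 = (32)·110 + (-51)·69
So (-51)·69 ≡ 1 (mod 110), i.e. 69^(-1) ≡ -51 ≡ 59 (mod 110).
Check: 69 × 59 = 4071 ≡ 1 (mod 110)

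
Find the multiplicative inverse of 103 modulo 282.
115

gcd(103, 282) = 1, so the inverse exists.
Extended Euclidean algorithm on (282, 103):
282 = 2 × 103 + 76  ⟹  76 = (1)·282 + (-2)·103
103 = 1 × 76 + 27  ⟹  27 = (-1)·282 + (3)·103
76 = 2 × 27 + 22  ⟹  22 = (3)·282 + (-8)·103
27 = 1 × 22 + 5  ⟹  5 = (-4)·282 + (11)·103
22 = 4 × 5 + 2  ⟹  2 = (19)·282 + (-52)·103
5 = 2 × 2 + 1  ⟹  1 = (-42)·282 + (115)·103
So (115)·103 ≡ 1 (mod 282), i.e. 103^(-1) ≡ 115 (mod 282).
Check: 103 × 115 = 11845 ≡ 1 (mod 282)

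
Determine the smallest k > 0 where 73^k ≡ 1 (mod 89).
22

89 is prime, so ord(73) divides φ(89) = 88.
Divisors of 88: 1, 2, 4, 8, 11, 22, 44, 88.
Repeated squaring: 73^1 ≡ 73, 73^2 ≡ 78, 73^4 ≡ 32, 73^8 ≡ 45, 73^16 ≡ 67, 73^32 ≡ 39, 73^64 ≡ 8 (mod 89).
Test 73^d mod 89 for each divisor d in increasing order:
73^1 ≡ 73
73^2 ≡ 78
73^4 ≡ 32
73^8 ≡ 45
73^11 = 73^8·73^2·73^1 ≡ 88
73^22 = 73^16·73^4·73^2 ≡ 1  ← first divisor giving 1
The order is 22.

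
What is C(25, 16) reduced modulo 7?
4

Using Lucas' theorem:
Write n=25 and k=16 in base 7:
n in base 7: [3, 4]
k in base 7: [2, 2]
C(25,16) mod 7 = ∏ C(n_i, k_i) mod 7
Digit binomials (mod 7): C(3,2) = 3; C(4,2) = 6
Product: 3 × 6 = 18 ≡ 4 (mod 7)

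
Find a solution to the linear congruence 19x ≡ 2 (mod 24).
x ≡ 14 (mod 24)

gcd(19, 24) = 1, which divides 2, so solutions exist.
Find 19^(-1) mod 24 by the extended Euclidean algorithm:
24 = 1 × 19 + 5  ⟹  5 = (1)·24 + (-1)·19
19 = 3 × 5 + 4  ⟹  4 = (-3)·24 + (4)·19
5 = 1 × 4 + 1  ⟹  1 = (4)·24 + (-5)·19
So (-5)·19 ≡ 1 (mod 24), i.e. 19^(-1) ≡ -5 ≡ 19 (mod 24).
x ≡ 19 × 2 = 38 ≡ 14 (mod 24).
Check: 19 × 14 = 266 ≡ 2 (mod 24).
Unique solution: x ≡ 14 (mod 24)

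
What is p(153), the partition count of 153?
54770336324

p(n) counts ways to write n as a sum of positive integers (order ignored).
Euler's pentagonal recurrence: p(k) = p(k-1) + p(k-2) - p(k-5) - p(k-7) + p(k-12) + p(k-15) - ... (offsets j(3j∓1)/2, signs ++--, p(0)=1, p(<0)=0).
DP table for k = 0..152: p(0)=1, p(1)=1, p(2)=2, p(3)=3, p(4)=5, p(5)=7, p(6)=11, p(7)=15, p(8)=22, p(9)=30, p(10)=42, p(11)=56, p(12)=77, p(13)=101, p(14)=135, p(15)=176, p(16)=231, p(17)=297, p(18)=385, p(19)=490, p(20)=627, p(21)=792, p(22)=1002, p(23)=1255, p(24)=1575, p(25)=1958, p(26)=2436, p(27)=3010, p(28)=3718, p(29)=4565, p(30)=5604, p(31)=6842, p(32)=8349, p(33)=10143, p(34)=12310, p(35)=14883, p(36)=17977, p(37)=21637, p(38)=26015, p(39)=31185, p(40)=37338, p(41)=44583, p(42)=53174, p(43)=63261, p(44)=75175, p(45)=89134, p(46)=105558, p(47)=124754, p(48)=147273, p(49)=173525, p(50)=204226, p(51)=239943, p(52)=281589, p(53)=329931, p(54)=386155, p(55)=451276, p(56)=526823, p(57)=614154, p(58)=715220, p(59)=831820, p(60)=966467, p(61)=1121505, p(62)=1300156, p(63)=1505499, p(64)=1741630, p(65)=2012558, p(66)=2323520, p(67)=2679689, p(68)=3087735, p(69)=3554345, p(70)=4087968, p(71)=4697205, p(72)=5392783, p(73)=6185689, p(74)=7089500, p(75)=8118264, p(76)=9289091, p(77)=10619863, p(78)=12132164, p(79)=13848650, p(80)=15796476, p(81)=18004327, p(82)=20506255, p(83)=23338469, p(84)=26543660, p(85)=30167357, p(86)=34262962, p(87)=38887673, p(88)=44108109, p(89)=49995925, p(90)=56634173, p(91)=64112359, p(92)=72533807, p(93)=82010177, p(94)=92669720, p(95)=104651419, p(96)=118114304, p(97)=133230930, p(98)=150198136, p(99)=169229875, p(100)=190569292, p(101)=214481126, p(102)=241265379, p(103)=271248950, p(104)=304801365, p(105)=342325709, p(106)=384276336, p(107)=431149389, p(108)=483502844, p(109)=541946240, p(110)=607163746, p(111)=679903203, p(112)=761002156, p(113)=851376628, p(114)=952050665, p(115)=1064144451, p(116)=1188908248, p(117)=1327710076, p(118)=1482074143, p(119)=1653668665, p(120)=1844349560, p(121)=2056148051, p(122)=2291320912, p(123)=2552338241, p(124)=2841940500, p(125)=3163127352, p(126)=3519222692, p(127)=3913864295, p(128)=4351078600, p(129)=4835271870, p(130)=5371315400, p(131)=5964539504, p(132)=6620830889, p(133)=7346629512, p(134)=8149040695, p(135)=9035836076, p(136)=10015581680, p(137)=11097645016, p(138)=12292341831, p(139)=13610949895, p(140)=15065878135, p(141)=16670689208, p(142)=18440293320, p(143)=20390982757, p(144)=22540654445, p(145)=24908858009, p(146)=27517052599, p(147)=30388671978, p(148)=33549419497, p(149)=37027355200, p(150)=40853235313, p(151)=45060624582, p(152)=49686288421.
Final step: p(153) = p(152) + p(151) - p(148) - p(146) + p(141) + p(138) - p(131) - p(127) + p(118) + p(113) - p(102) - p(96) + p(83) + p(76) - p(61) - p(53) + p(36) + p(27) - p(8)
= 49686288421 + 45060624582 - 33549419497 - 27517052599 + 16670689208 + 12292341831 - 5964539504 - 3913864295 + 1482074143 + 851376628 - 241265379 - 118114304 + 23338469 + 9289091 - 1121505 - 329931 + 17977 + 3010 - 22
= 54770336324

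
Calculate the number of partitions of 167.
207890420102

p(n) counts ways to write n as a sum of positive integers (order ignored).
Euler's pentagonal recurrence: p(k) = p(k-1) + p(k-2) - p(k-5) - p(k-7) + p(k-12) + p(k-15) - ... (offsets j(3j∓1)/2, signs ++--, p(0)=1, p(<0)=0).
DP table for k = 0..166: p(0)=1, p(1)=1, p(2)=2, p(3)=3, p(4)=5, p(5)=7, p(6)=11, p(7)=15, p(8)=22, p(9)=30, p(10)=42, p(11)=56, p(12)=77, p(13)=101, p(14)=135, p(15)=176, p(16)=231, p(17)=297, p(18)=385, p(19)=490, p(20)=627, p(21)=792, p(22)=1002, p(23)=1255, p(24)=1575, p(25)=1958, p(26)=2436, p(27)=3010, p(28)=3718, p(29)=4565, p(30)=5604, p(31)=6842, p(32)=8349, p(33)=10143, p(34)=12310, p(35)=14883, p(36)=17977, p(37)=21637, p(38)=26015, p(39)=31185, p(40)=37338, p(41)=44583, p(42)=53174, p(43)=63261, p(44)=75175, p(45)=89134, p(46)=105558, p(47)=124754, p(48)=147273, p(49)=173525, p(50)=204226, p(51)=239943, p(52)=281589, p(53)=329931, p(54)=386155, p(55)=451276, p(56)=526823, p(57)=614154, p(58)=715220, p(59)=831820, p(60)=966467, p(61)=1121505, p(62)=1300156, p(63)=1505499, p(64)=1741630, p(65)=2012558, p(66)=2323520, p(67)=2679689, p(68)=3087735, p(69)=3554345, p(70)=4087968, p(71)=4697205, p(72)=5392783, p(73)=6185689, p(74)=7089500, p(75)=8118264, p(76)=9289091, p(77)=10619863, p(78)=12132164, p(79)=13848650, p(80)=15796476, p(81)=18004327, p(82)=20506255, p(83)=23338469, p(84)=26543660, p(85)=30167357, p(86)=34262962, p(87)=38887673, p(88)=44108109, p(89)=49995925, p(90)=56634173, p(91)=64112359, p(92)=72533807, p(93)=82010177, p(94)=92669720, p(95)=104651419, p(96)=118114304, p(97)=133230930, p(98)=150198136, p(99)=169229875, p(100)=190569292, p(101)=214481126, p(102)=241265379, p(103)=271248950, p(104)=304801365, p(105)=342325709, p(106)=384276336, p(107)=431149389, p(108)=483502844, p(109)=541946240, p(110)=607163746, p(111)=679903203, p(112)=761002156, p(113)=851376628, p(114)=952050665, p(115)=1064144451, p(116)=1188908248, p(117)=1327710076, p(118)=1482074143, p(119)=1653668665, p(120)=1844349560, p(121)=2056148051, p(122)=2291320912, p(123)=2552338241, p(124)=2841940500, p(125)=3163127352, p(126)=3519222692, p(127)=3913864295, p(128)=4351078600, p(129)=4835271870, p(130)=5371315400, p(131)=5964539504, p(132)=6620830889, p(133)=7346629512, p(134)=8149040695, p(135)=9035836076, p(136)=10015581680, p(137)=11097645016, p(138)=12292341831, p(139)=13610949895, p(140)=15065878135, p(141)=16670689208, p(142)=18440293320, p(143)=20390982757, p(144)=22540654445, p(145)=24908858009, p(146)=27517052599, p(147)=30388671978, p(148)=33549419497, p(149)=37027355200, p(150)=40853235313, p(151)=45060624582, p(152)=49686288421, p(153)=54770336324, p(154)=60356673280, p(155)=66493182097, p(156)=73232243759, p(157)=80630964769, p(158)=88751778802, p(159)=97662728555, p(160)=107438159466, p(161)=118159068427, p(162)=129913904637, p(163)=142798995930, p(164)=156919475295, p(165)=172389800255, p(166)=189334822579.
Final step: p(167) = p(166) + p(165) - p(162) - p(160) + p(155) + p(152) - p(145) - p(141) + p(132) + p(127) - p(116) - p(110) + p(97) + p(90) - p(75) - p(67) + p(50) + p(41) - p(22) - p(12)
= 189334822579 + 172389800255 - 129913904637 - 107438159466 + 66493182097 + 49686288421 - 24908858009 - 16670689208 + 6620830889 + 3913864295 - 1188908248 - 607163746 + 133230930 + 56634173 - 8118264 - 2679689 + 204226 + 44583 - 1002 - 77
= 207890420102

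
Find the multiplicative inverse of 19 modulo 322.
17

gcd(19, 322) = 1, so the inverse exists.
Extended Euclidean algorithm on (322, 19):
322 = 16 × 19 + 18  ⟹  18 = (1)·322 + (-16)·19
19 = 1 × 18 + 1  ⟹  1 = (-1)·322 + (17)·19
So (17)·19 ≡ 1 (mod 322), i.e. 19^(-1) ≡ 17 (mod 322).
Check: 19 × 17 = 323 ≡ 1 (mod 322)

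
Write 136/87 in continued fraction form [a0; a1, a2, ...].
[1; 1, 1, 3, 2, 5]

Euclidean algorithm steps:
136 = 1 × 87 + 49
87 = 1 × 49 + 38
49 = 1 × 38 + 11
38 = 3 × 11 + 5
11 = 2 × 5 + 1
5 = 5 × 1 + 0
Continued fraction: [1; 1, 1, 3, 2, 5]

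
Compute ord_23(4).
11

23 is prime, so ord(4) divides φ(23) = 22.
Divisors of 22: 1, 2, 11, 22.
Repeated squaring: 4^1 ≡ 4, 4^2 ≡ 16, 4^4 ≡ 3, 4^8 ≡ 9, 4^16 ≡ 12 (mod 23).
Test 4^d mod 23 for each divisor d in increasing order:
4^1 ≡ 4
4^2 ≡ 16
4^11 = 4^8·4^2·4^1 ≡ 1  ← first divisor giving 1
The order is 11.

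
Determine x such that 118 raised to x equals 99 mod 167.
60

Baby-step giant-step with step n = ⌈√167⌉ = 13.
Baby steps 118^j mod 167 (j:value) for j=0..12: 0:1, 1:118, 2:63, 3:86, 4:128, 5:74, 6:48, 7:153, 8:18, 9:120, 10:132, 11:45, 12:133.
Giant-step multiplier: 118^(-13) ≡ 118^(166-13) = 118^153 ≡ 125 (mod 167).
Giant steps γ_i = 99·125^i mod 167: γ_0=99, γ_1=17, γ_2=121, γ_3=95, γ_4=18 (in table at j=8).
x = i·n + j = 4·13 + 8 = 60.
Check: 118^60 ≡ 99 (mod 167).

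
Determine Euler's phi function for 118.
58

118 = 2 × 59
φ(n) = n × ∏(1 - 1/p) for each prime p dividing n
φ(118) = 118 × (1 - 1/2) × (1 - 1/59) = 58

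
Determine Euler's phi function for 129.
84

129 = 3 × 43
φ(n) = n × ∏(1 - 1/p) for each prime p dividing n
φ(129) = 129 × (1 - 1/3) × (1 - 1/43) = 84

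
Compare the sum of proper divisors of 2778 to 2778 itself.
abundant

Proper divisors of 2778: sum = 1 + 2 + 3 + 6 + 463 + 926 + 1389 = 2790
Since 2790 > 2778, 2778 is abundant.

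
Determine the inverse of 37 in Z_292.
221

gcd(37, 292) = 1, so the inverse exists.
Extended Euclidean algorithm on (292, 37):
292 = 7 × 37 + 33  ⟹  33 = (1)·292 + (-7)·37
37 = 1 × 33 + 4  ⟹  4 = (-1)·292 + (8)·37
33 = 8 × 4 + 1  ⟹  1 = (9)·292 + (-71)·37
So (-71)·37 ≡ 1 (mod 292), i.e. 37^(-1) ≡ -71 ≡ 221 (mod 292).
Check: 37 × 221 = 8177 ≡ 1 (mod 292)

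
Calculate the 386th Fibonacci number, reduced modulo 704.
129

Matrix identity: Q^n = [[F_(n+1), F_n], [F_n, F_(n-1)]] with Q = [[1,1],[1,0]].
n = 386 = 110000010₂. Square-and-multiply, entries mod 704:
Q^1 = [[1,1],[1,0]]
Q^3 = (Q^1)²·Q = [[3,2],[2,1]]
Q^6 = (Q^3)² = [[13,8],[8,5]]
Q^12 = (Q^6)² = [[233,144],[144,89]]
Q^24 = (Q^12)² = [[401,608],[608,497]]
Q^48 = (Q^24)² = [[353,384],[384,673]]
Q^96 = (Q^48)² = [[321,448],[448,577]]
Q^193 = (Q^96)²·Q = [[641,321],[321,320]]
Q^386 = (Q^193)² = [[2,129],[129,577]]
F_386 mod 704 = Q^386[0][1] = 129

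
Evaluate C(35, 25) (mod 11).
0

Using Lucas' theorem:
Write n=35 and k=25 in base 11:
n in base 11: [3, 2]
k in base 11: [2, 3]
C(35,25) mod 11 = ∏ C(n_i, k_i) mod 11
Digit binomials (mod 11): C(3,2) = 3; C(2,3) = 0 (k_i > n_i)
Product: 3 × 0 = 0 ≡ 0 (mod 11)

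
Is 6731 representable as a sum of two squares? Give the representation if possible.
Not possible

Factorization: 6731 = 53 × 127
By Fermat: n is sum of two squares iff every prime p ≡ 3 (mod 4) appears to even power.
Prime(s) ≡ 3 (mod 4) with odd exponent: [(127, 1)]
Therefore 6731 cannot be expressed as a² + b².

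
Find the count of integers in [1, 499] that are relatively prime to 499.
498

499 = 499
φ(n) = n × ∏(1 - 1/p) for each prime p dividing n
φ(499) = 499 × (1 - 1/499) = 498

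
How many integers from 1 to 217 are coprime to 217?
180

217 = 7 × 31
φ(n) = n × ∏(1 - 1/p) for each prime p dividing n
φ(217) = 217 × (1 - 1/7) × (1 - 1/31) = 180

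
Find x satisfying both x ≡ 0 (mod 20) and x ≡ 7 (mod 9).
160

Using Chinese Remainder Theorem:
M = 20 × 9 = 180
M1 = 9, M2 = 20
y1 = 9^(-1) mod 20 = 9
y2 = 20^(-1) mod 9 = 5
x = (0×9×9 + 7×20×5) mod 180 = 160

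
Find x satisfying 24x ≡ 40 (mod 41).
x ≡ 29 (mod 41)

gcd(24, 41) = 1, which divides 40, so solutions exist.
Find 24^(-1) mod 41 by the extended Euclidean algorithm:
41 = 1 × 24 + 17  ⟹  17 = (1)·41 + (-1)·24
24 = 1 × 17 + 7  ⟹  7 = (-1)·41 + (2)·24
17 = 2 × 7 + 3  ⟹  3 = (3)·41 + (-5)·24
7 = 2 × 3 + 1  ⟹  1 = (-7)·41 + (12)·24
So (12)·24 ≡ 1 (mod 41), i.e. 24^(-1) ≡ 12 (mod 41).
x ≡ 12 × 40 = 480 ≡ 29 (mod 41).
Check: 24 × 29 = 696 ≡ 40 (mod 41).
Unique solution: x ≡ 29 (mod 41)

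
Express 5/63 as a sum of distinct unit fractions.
1/13 + 1/410 + 1/335790

Greedy algorithm:
5/63: ceiling(63/5) = 13, use 1/13
2/819: ceiling(819/2) = 410, use 1/410
1/335790: ceiling(335790/1) = 335790, use 1/335790
Result: 5/63 = 1/13 + 1/410 + 1/335790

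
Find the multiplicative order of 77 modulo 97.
32

97 is prime, so ord(77) divides φ(97) = 96.
Divisors of 96: 1, 2, 3, 4, 6, 8, 12, 16, 24, 32, 48, 96.
Repeated squaring: 77^1 ≡ 77, 77^2 ≡ 12, 77^4 ≡ 47, 77^8 ≡ 75, 77^16 ≡ 96, 77^32 ≡ 1, 77^64 ≡ 1 (mod 97).
Test 77^d mod 97 for each divisor d in increasing order:
77^1 ≡ 77
77^2 ≡ 12
77^3 = 77^2·77^1 ≡ 51
77^4 ≡ 47
77^6 = 77^4·77^2 ≡ 79
77^8 ≡ 75
77^12 = 77^8·77^4 ≡ 33
77^16 ≡ 96
77^24 = 77^16·77^8 ≡ 22
77^32 ≡ 1  ← first divisor giving 1
The order is 32.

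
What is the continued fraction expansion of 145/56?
[2; 1, 1, 2, 3, 3]

Euclidean algorithm steps:
145 = 2 × 56 + 33
56 = 1 × 33 + 23
33 = 1 × 23 + 10
23 = 2 × 10 + 3
10 = 3 × 3 + 1
3 = 3 × 1 + 0
Continued fraction: [2; 1, 1, 2, 3, 3]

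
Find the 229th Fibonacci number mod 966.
89

Matrix identity: Q^n = [[F_(n+1), F_n], [F_n, F_(n-1)]] with Q = [[1,1],[1,0]].
n = 229 = 11100101₂. Square-and-multiply, entries mod 966:
Q^1 = [[1,1],[1,0]]
Q^3 = (Q^1)²·Q = [[3,2],[2,1]]
Q^7 = (Q^3)²·Q = [[21,13],[13,8]]
Q^14 = (Q^7)² = [[610,377],[377,233]]
Q^28 = (Q^14)² = [[317,963],[963,320]]
Q^57 = (Q^28)²·Q = [[55,34],[34,21]]
Q^114 = (Q^57)² = [[317,652],[652,631]]
Q^229 = (Q^114)²·Q = [[911,89],[89,822]]
F_229 mod 966 = Q^229[0][1] = 89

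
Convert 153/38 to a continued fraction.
[4; 38]

Euclidean algorithm steps:
153 = 4 × 38 + 1
38 = 38 × 1 + 0
Continued fraction: [4; 38]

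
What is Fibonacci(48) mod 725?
501

Matrix identity: Q^n = [[F_(n+1), F_n], [F_n, F_(n-1)]] with Q = [[1,1],[1,0]].
n = 48 = 110000₂. Square-and-multiply, entries mod 725:
Q^1 = [[1,1],[1,0]]
Q^3 = (Q^1)²·Q = [[3,2],[2,1]]
Q^6 = (Q^3)² = [[13,8],[8,5]]
Q^12 = (Q^6)² = [[233,144],[144,89]]
Q^24 = (Q^12)² = [[350,693],[693,382]]
Q^48 = (Q^24)² = [[274,501],[501,498]]
F_48 mod 725 = Q^48[0][1] = 501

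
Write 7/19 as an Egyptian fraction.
1/3 + 1/29 + 1/1653

Greedy algorithm:
7/19: ceiling(19/7) = 3, use 1/3
2/57: ceiling(57/2) = 29, use 1/29
1/1653: ceiling(1653/1) = 1653, use 1/1653
Result: 7/19 = 1/3 + 1/29 + 1/1653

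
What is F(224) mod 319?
58

Matrix identity: Q^n = [[F_(n+1), F_n], [F_n, F_(n-1)]] with Q = [[1,1],[1,0]].
n = 224 = 11100000₂. Square-and-multiply, entries mod 319:
Q^1 = [[1,1],[1,0]]
Q^3 = (Q^1)²·Q = [[3,2],[2,1]]
Q^7 = (Q^3)²·Q = [[21,13],[13,8]]
Q^14 = (Q^7)² = [[291,58],[58,233]]
Q^28 = (Q^14)² = [[1,87],[87,233]]
Q^56 = (Q^28)² = [[233,261],[261,291]]
Q^112 = (Q^56)² = [[233,232],[232,1]]
Q^224 = (Q^112)² = [[291,58],[58,233]]
F_224 mod 319 = Q^224[0][1] = 58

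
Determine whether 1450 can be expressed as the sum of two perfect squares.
9² + 37² (a=9, b=37)

Factorization: 1450 = 2 × 5^2 × 29
By Fermat: n is sum of two squares iff every prime p ≡ 3 (mod 4) appears to even power.
All primes ≡ 3 (mod 4) appear to even power.
Search a = 0, 1, 2, … for 1450 - a² a perfect square: first hit at a = 9: 1450 - 81 = 1369 = 37².
1450 = 9² + 37² = 81 + 1369 ✓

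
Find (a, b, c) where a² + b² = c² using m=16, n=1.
(255, 32, 257)

Euclid's formula: a = m² - n², b = 2mn, c = m² + n²
m = 16, n = 1
a = 16² - 1² = 256 - 1 = 255
b = 2 × 16 × 1 = 32
c = 16² + 1² = 256 + 1 = 257
Verification: 255² + 32² = 65025 + 1024 = 66049 = 257² ✓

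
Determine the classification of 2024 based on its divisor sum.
abundant

Proper divisors of 2024: sum = 1 + 2 + 4 + 8 + 11 + 22 + 23 + 44 + 46 + 88 + 92 + 184 + 253 + 506 + 1012 = 2296
Since 2296 > 2024, 2024 is abundant.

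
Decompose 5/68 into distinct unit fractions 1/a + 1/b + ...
1/14 + 1/476

Greedy algorithm:
5/68: ceiling(68/5) = 14, use 1/14
1/476: ceiling(476/1) = 476, use 1/476
Result: 5/68 = 1/14 + 1/476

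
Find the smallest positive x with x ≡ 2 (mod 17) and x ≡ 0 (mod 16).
240

Using Chinese Remainder Theorem:
M = 17 × 16 = 272
M1 = 16, M2 = 17
y1 = 16^(-1) mod 17 = 16
y2 = 17^(-1) mod 16 = 1
x = (2×16×16 + 0×17×1) mod 272 = 240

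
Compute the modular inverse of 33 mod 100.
97

gcd(33, 100) = 1, so the inverse exists.
Extended Euclidean algorithm on (100, 33):
100 = 3 × 33 + 1  ⟹  1 = (1)·100 + (-3)·33
So (-3)·33 ≡ 1 (mod 100), i.e. 33^(-1) ≡ -3 ≡ 97 (mod 100).
Check: 33 × 97 = 3201 ≡ 1 (mod 100)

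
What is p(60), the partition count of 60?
966467

p(n) counts ways to write n as a sum of positive integers (order ignored).
Euler's pentagonal recurrence: p(k) = p(k-1) + p(k-2) - p(k-5) - p(k-7) + p(k-12) + p(k-15) - ... (offsets j(3j∓1)/2, signs ++--, p(0)=1, p(<0)=0).
DP table for k = 0..59: p(0)=1, p(1)=1, p(2)=2, p(3)=3, p(4)=5, p(5)=7, p(6)=11, p(7)=15, p(8)=22, p(9)=30, p(10)=42, p(11)=56, p(12)=77, p(13)=101, p(14)=135, p(15)=176, p(16)=231, p(17)=297, p(18)=385, p(19)=490, p(20)=627, p(21)=792, p(22)=1002, p(23)=1255, p(24)=1575, p(25)=1958, p(26)=2436, p(27)=3010, p(28)=3718, p(29)=4565, p(30)=5604, p(31)=6842, p(32)=8349, p(33)=10143, p(34)=12310, p(35)=14883, p(36)=17977, p(37)=21637, p(38)=26015, p(39)=31185, p(40)=37338, p(41)=44583, p(42)=53174, p(43)=63261, p(44)=75175, p(45)=89134, p(46)=105558, p(47)=124754, p(48)=147273, p(49)=173525, p(50)=204226, p(51)=239943, p(52)=281589, p(53)=329931, p(54)=386155, p(55)=451276, p(56)=526823, p(57)=614154, p(58)=715220, p(59)=831820.
Final step: p(60) = p(59) + p(58) - p(55) - p(53) + p(48) + p(45) - p(38) - p(34) + p(25) + p(20) - p(9) - p(3)
= 831820 + 715220 - 451276 - 329931 + 147273 + 89134 - 26015 - 12310 + 1958 + 627 - 30 - 3
= 966467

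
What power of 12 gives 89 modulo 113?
53

Baby-step giant-step with step n = ⌈√113⌉ = 11.
Baby steps 12^j mod 113 (j:value) for j=0..10: 0:1, 1:12, 2:31, 3:33, 4:57, 5:6, 6:72, 7:73, 8:85, 9:3, 10:36.
Giant-step multiplier: 12^(-11) ≡ 12^(112-11) = 12^101 ≡ 96 (mod 113).
Giant steps γ_i = 89·96^i mod 113: γ_0=89, γ_1=69, γ_2=70, γ_3=53, γ_4=3 (in table at j=9).
x = i·n + j = 4·11 + 9 = 53.
Check: 12^53 ≡ 89 (mod 113).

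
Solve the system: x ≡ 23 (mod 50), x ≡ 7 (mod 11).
73

Using Chinese Remainder Theorem:
M = 50 × 11 = 550
M1 = 11, M2 = 50
y1 = 11^(-1) mod 50 = 41
y2 = 50^(-1) mod 11 = 2
x = (23×11×41 + 7×50×2) mod 550 = 73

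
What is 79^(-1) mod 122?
17

gcd(79, 122) = 1, so the inverse exists.
Extended Euclidean algorithm on (122, 79):
122 = 1 × 79 + 43  ⟹  43 = (1)·122 + (-1)·79
79 = 1 × 43 + 36  ⟹  36 = (-1)·122 + (2)·79
43 = 1 × 36 + 7  ⟹  7 = (2)·122 + (-3)·79
36 = 5 × 7 + 1  ⟹  1 = (-11)·122 + (17)·79
So (17)·79 ≡ 1 (mod 122), i.e. 79^(-1) ≡ 17 (mod 122).
Check: 79 × 17 = 1343 ≡ 1 (mod 122)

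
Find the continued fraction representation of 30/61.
[0; 2, 30]

Euclidean algorithm steps:
30 = 0 × 61 + 30
61 = 2 × 30 + 1
30 = 30 × 1 + 0
Continued fraction: [0; 2, 30]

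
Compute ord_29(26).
28

29 is prime, so ord(26) divides φ(29) = 28.
Divisors of 28: 1, 2, 4, 7, 14, 28.
Repeated squaring: 26^1 ≡ 26, 26^2 ≡ 9, 26^4 ≡ 23, 26^8 ≡ 7, 26^16 ≡ 20 (mod 29).
Test 26^d mod 29 for each divisor d in increasing order:
26^1 ≡ 26
26^2 ≡ 9
26^4 ≡ 23
26^7 = 26^4·26^2·26^1 ≡ 17
26^14 = 26^8·26^4·26^2 ≡ 28
26^28 = 26^16·26^8·26^4 ≡ 1  ← first divisor giving 1
The order is 28.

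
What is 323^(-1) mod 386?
49

gcd(323, 386) = 1, so the inverse exists.
Extended Euclidean algorithm on (386, 323):
386 = 1 × 323 + 63  ⟹  63 = (1)·386 + (-1)·323
323 = 5 × 63 + 8  ⟹  8 = (-5)·386 + (6)·323
63 = 7 × 8 + 7  ⟹  7 = (36)·386 + (-43)·323
8 = 1 × 7 + 1  ⟹  1 = (-41)·386 + (49)·323
So (49)·323 ≡ 1 (mod 386), i.e. 323^(-1) ≡ 49 (mod 386).
Check: 323 × 49 = 15827 ≡ 1 (mod 386)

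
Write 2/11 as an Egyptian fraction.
1/6 + 1/66

Greedy algorithm:
2/11: ceiling(11/2) = 6, use 1/6
1/66: ceiling(66/1) = 66, use 1/66
Result: 2/11 = 1/6 + 1/66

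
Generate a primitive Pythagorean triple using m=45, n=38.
(581, 3420, 3469)

Euclid's formula: a = m² - n², b = 2mn, c = m² + n²
m = 45, n = 38
a = 45² - 38² = 2025 - 1444 = 581
b = 2 × 45 × 38 = 3420
c = 45² + 38² = 2025 + 1444 = 3469
Verification: 581² + 3420² = 337561 + 11696400 = 12033961 = 3469² ✓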